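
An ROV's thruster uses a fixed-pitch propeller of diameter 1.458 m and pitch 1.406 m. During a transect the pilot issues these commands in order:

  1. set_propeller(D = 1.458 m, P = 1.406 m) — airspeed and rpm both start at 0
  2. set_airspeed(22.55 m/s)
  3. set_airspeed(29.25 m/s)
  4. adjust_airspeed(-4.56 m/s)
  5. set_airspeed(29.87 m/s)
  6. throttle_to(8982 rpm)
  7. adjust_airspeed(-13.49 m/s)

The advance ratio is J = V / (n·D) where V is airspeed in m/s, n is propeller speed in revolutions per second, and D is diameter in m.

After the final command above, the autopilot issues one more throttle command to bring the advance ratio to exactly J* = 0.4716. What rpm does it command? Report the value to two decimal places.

rpm = 1429.33

set_propeller: D = 1.458 m, P = 1.406 m (p = P/D = 0.964335); state ← (V=0, rpm=0)
set_airspeed(22.55): V ← 22.55 m/s
set_airspeed(29.25): V ← 29.25 m/s
adjust_airspeed(-4.56): V ← 29.25 -4.56 = 24.69 m/s
set_airspeed(29.87): V ← 29.87 m/s
throttle_to(8982): rpm ← 8982
adjust_airspeed(-13.49): V ← 29.87 -13.49 = 16.38 m/s
final state: V = 16.38 m/s, rpm = 8982 → n = rpm/60 = 149.700000 rev/s
target J* = 0.4716; solve J* = V/(n·D) for n: n = V/(J*·D) = 16.38/(0.4716 × 1.458) = 23.822239 rev/s
rpm = 60·n = 1429.334339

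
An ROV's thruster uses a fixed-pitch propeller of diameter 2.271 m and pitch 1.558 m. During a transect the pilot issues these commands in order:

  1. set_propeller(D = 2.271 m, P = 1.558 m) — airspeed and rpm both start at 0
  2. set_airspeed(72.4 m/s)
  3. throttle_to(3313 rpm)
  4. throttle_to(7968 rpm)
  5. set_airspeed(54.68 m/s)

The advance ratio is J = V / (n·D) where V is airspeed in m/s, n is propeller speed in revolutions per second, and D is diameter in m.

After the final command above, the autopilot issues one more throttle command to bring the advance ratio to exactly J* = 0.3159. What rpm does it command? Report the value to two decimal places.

rpm = 4573.12

set_propeller: D = 2.271 m, P = 1.558 m (p = P/D = 0.686041); state ← (V=0, rpm=0)
set_airspeed(72.4): V ← 72.4 m/s
throttle_to(3313): rpm ← 3313
throttle_to(7968): rpm ← 7968
set_airspeed(54.68): V ← 54.68 m/s
final state: V = 54.68 m/s, rpm = 7968 → n = rpm/60 = 132.800000 rev/s
target J* = 0.3159; solve J* = V/(n·D) for n: n = V/(J*·D) = 54.68/(0.3159 × 2.271) = 76.218737 rev/s
rpm = 60·n = 4573.124197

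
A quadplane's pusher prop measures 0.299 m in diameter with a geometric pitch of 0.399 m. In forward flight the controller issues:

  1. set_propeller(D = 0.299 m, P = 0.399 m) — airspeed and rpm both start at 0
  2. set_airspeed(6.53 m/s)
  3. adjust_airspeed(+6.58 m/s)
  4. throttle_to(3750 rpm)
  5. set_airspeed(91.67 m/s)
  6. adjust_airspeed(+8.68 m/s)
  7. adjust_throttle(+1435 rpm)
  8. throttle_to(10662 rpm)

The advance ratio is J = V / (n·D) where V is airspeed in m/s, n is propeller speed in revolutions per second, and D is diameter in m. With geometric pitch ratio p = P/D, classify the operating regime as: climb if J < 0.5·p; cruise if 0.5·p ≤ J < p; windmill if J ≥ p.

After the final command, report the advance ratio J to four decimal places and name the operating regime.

J = 1.8887, regime = windmill

set_propeller: D = 0.299 m, P = 0.399 m (p = P/D = 1.334448); state ← (V=0, rpm=0)
set_airspeed(6.53): V ← 6.53 m/s
adjust_airspeed(+6.58): V ← 6.53 +6.58 = 13.11 m/s
throttle_to(3750): rpm ← 3750
set_airspeed(91.67): V ← 91.67 m/s
adjust_airspeed(+8.68): V ← 91.67 +8.68 = 100.35 m/s
adjust_throttle(+1435): rpm ← 3750 +1435 = 5185
throttle_to(10662): rpm ← 10662
final state: V = 100.35 m/s, rpm = 10662 → n = rpm/60 = 177.700000 rev/s
J = V / (n·D) = 100.35 / (177.700000 × 0.299) = 1.888682
regime bands: climb J<0.6672 | cruise [0.6672, 1.3344) | windmill J≥1.3344
J = 1.8887 → windmill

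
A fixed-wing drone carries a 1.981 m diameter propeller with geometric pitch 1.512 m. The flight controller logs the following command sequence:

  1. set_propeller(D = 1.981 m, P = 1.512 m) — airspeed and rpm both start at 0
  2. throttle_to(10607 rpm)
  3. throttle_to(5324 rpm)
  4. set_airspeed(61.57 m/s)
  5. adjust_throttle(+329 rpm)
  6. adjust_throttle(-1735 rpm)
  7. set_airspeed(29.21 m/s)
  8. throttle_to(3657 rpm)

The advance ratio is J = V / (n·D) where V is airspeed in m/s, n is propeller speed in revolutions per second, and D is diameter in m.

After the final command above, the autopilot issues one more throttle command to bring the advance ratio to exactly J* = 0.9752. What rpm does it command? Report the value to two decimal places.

rpm = 907.20

set_propeller: D = 1.981 m, P = 1.512 m (p = P/D = 0.763251); state ← (V=0, rpm=0)
throttle_to(10607): rpm ← 10607
throttle_to(5324): rpm ← 5324
set_airspeed(61.57): V ← 61.57 m/s
adjust_throttle(+329): rpm ← 5324 +329 = 5653
adjust_throttle(-1735): rpm ← 5653 -1735 = 3918
set_airspeed(29.21): V ← 29.21 m/s
throttle_to(3657): rpm ← 3657
final state: V = 29.21 m/s, rpm = 3657 → n = rpm/60 = 60.950000 rev/s
target J* = 0.9752; solve J* = V/(n·D) for n: n = V/(J*·D) = 29.21/(0.9752 × 1.981) = 15.120056 rev/s
rpm = 60·n = 907.203337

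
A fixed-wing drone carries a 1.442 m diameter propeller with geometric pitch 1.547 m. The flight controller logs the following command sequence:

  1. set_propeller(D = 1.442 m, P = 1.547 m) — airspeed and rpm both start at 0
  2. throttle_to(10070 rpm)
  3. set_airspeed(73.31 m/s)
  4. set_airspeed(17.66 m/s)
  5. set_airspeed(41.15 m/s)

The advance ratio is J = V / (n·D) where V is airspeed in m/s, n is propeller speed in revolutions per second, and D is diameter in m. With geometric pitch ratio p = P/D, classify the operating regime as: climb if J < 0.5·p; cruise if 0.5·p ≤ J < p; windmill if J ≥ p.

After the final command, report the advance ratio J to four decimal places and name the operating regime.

set_propeller: D = 1.442 m, P = 1.547 m (p = P/D = 1.072816); state ← (V=0, rpm=0)
throttle_to(10070): rpm ← 10070
set_airspeed(73.31): V ← 73.31 m/s
set_airspeed(17.66): V ← 17.66 m/s
set_airspeed(41.15): V ← 41.15 m/s
final state: V = 41.15 m/s, rpm = 10070 → n = rpm/60 = 167.833333 rev/s
J = V / (n·D) = 41.15 / (167.833333 × 1.442) = 0.170030
regime bands: climb J<0.5364 | cruise [0.5364, 1.0728) | windmill J≥1.0728
J = 0.1700 → climb

J = 0.1700, regime = climb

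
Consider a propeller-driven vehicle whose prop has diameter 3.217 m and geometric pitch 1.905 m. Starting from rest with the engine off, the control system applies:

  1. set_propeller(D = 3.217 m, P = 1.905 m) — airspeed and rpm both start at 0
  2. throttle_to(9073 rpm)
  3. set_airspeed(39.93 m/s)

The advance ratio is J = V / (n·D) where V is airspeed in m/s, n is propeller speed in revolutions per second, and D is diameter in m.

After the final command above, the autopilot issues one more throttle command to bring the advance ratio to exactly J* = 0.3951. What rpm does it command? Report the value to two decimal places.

set_propeller: D = 3.217 m, P = 1.905 m (p = P/D = 0.592167); state ← (V=0, rpm=0)
throttle_to(9073): rpm ← 9073
set_airspeed(39.93): V ← 39.93 m/s
final state: V = 39.93 m/s, rpm = 9073 → n = rpm/60 = 151.216667 rev/s
target J* = 0.3951; solve J* = V/(n·D) for n: n = V/(J*·D) = 39.93/(0.3951 × 3.217) = 31.415301 rev/s
rpm = 60·n = 1884.918036

rpm = 1884.92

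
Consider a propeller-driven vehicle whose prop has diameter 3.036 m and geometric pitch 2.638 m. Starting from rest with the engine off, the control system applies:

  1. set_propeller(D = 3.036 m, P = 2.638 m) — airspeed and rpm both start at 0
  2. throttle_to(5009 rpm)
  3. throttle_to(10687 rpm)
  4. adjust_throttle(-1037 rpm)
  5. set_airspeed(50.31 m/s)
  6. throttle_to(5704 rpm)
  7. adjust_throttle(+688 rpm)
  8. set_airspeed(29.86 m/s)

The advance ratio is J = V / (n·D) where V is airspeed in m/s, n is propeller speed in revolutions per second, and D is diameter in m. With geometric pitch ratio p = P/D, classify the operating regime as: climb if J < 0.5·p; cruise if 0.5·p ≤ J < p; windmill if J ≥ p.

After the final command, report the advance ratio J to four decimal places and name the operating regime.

set_propeller: D = 3.036 m, P = 2.638 m (p = P/D = 0.868906); state ← (V=0, rpm=0)
throttle_to(5009): rpm ← 5009
throttle_to(10687): rpm ← 10687
adjust_throttle(-1037): rpm ← 10687 -1037 = 9650
set_airspeed(50.31): V ← 50.31 m/s
throttle_to(5704): rpm ← 5704
adjust_throttle(+688): rpm ← 5704 +688 = 6392
set_airspeed(29.86): V ← 29.86 m/s
final state: V = 29.86 m/s, rpm = 6392 → n = rpm/60 = 106.533333 rev/s
J = V / (n·D) = 29.86 / (106.533333 × 3.036) = 0.092321
regime bands: climb J<0.4345 | cruise [0.4345, 0.8689) | windmill J≥0.8689
J = 0.0923 → climb

J = 0.0923, regime = climb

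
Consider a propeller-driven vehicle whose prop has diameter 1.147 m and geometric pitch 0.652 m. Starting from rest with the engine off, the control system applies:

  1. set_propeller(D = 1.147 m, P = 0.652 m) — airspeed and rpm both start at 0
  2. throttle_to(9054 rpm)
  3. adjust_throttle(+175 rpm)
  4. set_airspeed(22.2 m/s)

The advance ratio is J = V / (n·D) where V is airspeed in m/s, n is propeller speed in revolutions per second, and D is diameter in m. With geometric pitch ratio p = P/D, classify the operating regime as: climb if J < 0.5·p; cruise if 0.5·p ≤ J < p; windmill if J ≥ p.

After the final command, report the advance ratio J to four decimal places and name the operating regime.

J = 0.1258, regime = climb

set_propeller: D = 1.147 m, P = 0.652 m (p = P/D = 0.568439); state ← (V=0, rpm=0)
throttle_to(9054): rpm ← 9054
adjust_throttle(+175): rpm ← 9054 +175 = 9229
set_airspeed(22.2): V ← 22.2 m/s
final state: V = 22.2 m/s, rpm = 9229 → n = rpm/60 = 153.816667 rev/s
J = V / (n·D) = 22.2 / (153.816667 × 1.147) = 0.125831
regime bands: climb J<0.2842 | cruise [0.2842, 0.5684) | windmill J≥0.5684
J = 0.1258 → climb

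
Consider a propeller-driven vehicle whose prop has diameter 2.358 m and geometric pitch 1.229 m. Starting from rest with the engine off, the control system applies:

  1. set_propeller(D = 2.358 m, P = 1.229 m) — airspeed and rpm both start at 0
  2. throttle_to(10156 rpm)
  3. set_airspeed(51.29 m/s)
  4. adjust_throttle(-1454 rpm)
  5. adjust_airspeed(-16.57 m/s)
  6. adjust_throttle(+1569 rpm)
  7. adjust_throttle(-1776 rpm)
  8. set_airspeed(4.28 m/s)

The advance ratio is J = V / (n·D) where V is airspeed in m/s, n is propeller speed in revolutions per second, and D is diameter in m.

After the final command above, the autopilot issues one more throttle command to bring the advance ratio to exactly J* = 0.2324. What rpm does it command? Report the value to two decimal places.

rpm = 468.61

set_propeller: D = 2.358 m, P = 1.229 m (p = P/D = 0.521204); state ← (V=0, rpm=0)
throttle_to(10156): rpm ← 10156
set_airspeed(51.29): V ← 51.29 m/s
adjust_throttle(-1454): rpm ← 10156 -1454 = 8702
adjust_airspeed(-16.57): V ← 51.29 -16.57 = 34.72 m/s
adjust_throttle(+1569): rpm ← 8702 +1569 = 10271
adjust_throttle(-1776): rpm ← 10271 -1776 = 8495
set_airspeed(4.28): V ← 4.28 m/s
final state: V = 4.28 m/s, rpm = 8495 → n = rpm/60 = 141.583333 rev/s
target J* = 0.2324; solve J* = V/(n·D) for n: n = V/(J*·D) = 4.28/(0.2324 × 2.358) = 7.810230 rev/s
rpm = 60·n = 468.613823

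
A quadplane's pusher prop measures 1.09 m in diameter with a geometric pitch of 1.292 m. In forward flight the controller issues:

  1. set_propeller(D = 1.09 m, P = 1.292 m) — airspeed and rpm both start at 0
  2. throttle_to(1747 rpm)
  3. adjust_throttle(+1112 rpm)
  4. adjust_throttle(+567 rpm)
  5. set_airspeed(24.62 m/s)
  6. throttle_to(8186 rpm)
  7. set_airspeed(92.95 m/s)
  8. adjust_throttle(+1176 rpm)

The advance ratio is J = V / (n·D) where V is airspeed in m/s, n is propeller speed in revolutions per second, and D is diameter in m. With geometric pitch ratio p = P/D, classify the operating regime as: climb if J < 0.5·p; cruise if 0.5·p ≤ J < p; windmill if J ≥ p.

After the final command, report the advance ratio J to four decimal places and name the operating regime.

set_propeller: D = 1.09 m, P = 1.292 m (p = P/D = 1.185321); state ← (V=0, rpm=0)
throttle_to(1747): rpm ← 1747
adjust_throttle(+1112): rpm ← 1747 +1112 = 2859
adjust_throttle(+567): rpm ← 2859 +567 = 3426
set_airspeed(24.62): V ← 24.62 m/s
throttle_to(8186): rpm ← 8186
set_airspeed(92.95): V ← 92.95 m/s
adjust_throttle(+1176): rpm ← 8186 +1176 = 9362
final state: V = 92.95 m/s, rpm = 9362 → n = rpm/60 = 156.033333 rev/s
J = V / (n·D) = 92.95 / (156.033333 × 1.09) = 0.546519
regime bands: climb J<0.5927 | cruise [0.5927, 1.1853) | windmill J≥1.1853
J = 0.5465 → climb

J = 0.5465, regime = climb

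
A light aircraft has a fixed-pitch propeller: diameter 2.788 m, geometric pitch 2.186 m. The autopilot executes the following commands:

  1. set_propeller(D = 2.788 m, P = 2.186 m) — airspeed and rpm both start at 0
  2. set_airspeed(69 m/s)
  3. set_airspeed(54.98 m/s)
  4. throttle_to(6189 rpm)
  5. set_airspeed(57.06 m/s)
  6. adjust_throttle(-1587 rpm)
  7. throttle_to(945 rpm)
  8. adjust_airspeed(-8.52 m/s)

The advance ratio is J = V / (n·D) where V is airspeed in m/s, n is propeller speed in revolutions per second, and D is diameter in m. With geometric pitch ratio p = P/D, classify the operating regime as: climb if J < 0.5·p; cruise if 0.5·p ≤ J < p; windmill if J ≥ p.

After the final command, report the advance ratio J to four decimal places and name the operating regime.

J = 1.1054, regime = windmill

set_propeller: D = 2.788 m, P = 2.186 m (p = P/D = 0.784075); state ← (V=0, rpm=0)
set_airspeed(69): V ← 69 m/s
set_airspeed(54.98): V ← 54.98 m/s
throttle_to(6189): rpm ← 6189
set_airspeed(57.06): V ← 57.06 m/s
adjust_throttle(-1587): rpm ← 6189 -1587 = 4602
throttle_to(945): rpm ← 945
adjust_airspeed(-8.52): V ← 57.06 -8.52 = 48.54 m/s
final state: V = 48.54 m/s, rpm = 945 → n = rpm/60 = 15.750000 rev/s
J = V / (n·D) = 48.54 / (15.750000 × 2.788) = 1.105418
regime bands: climb J<0.3920 | cruise [0.3920, 0.7841) | windmill J≥0.7841
J = 1.1054 → windmill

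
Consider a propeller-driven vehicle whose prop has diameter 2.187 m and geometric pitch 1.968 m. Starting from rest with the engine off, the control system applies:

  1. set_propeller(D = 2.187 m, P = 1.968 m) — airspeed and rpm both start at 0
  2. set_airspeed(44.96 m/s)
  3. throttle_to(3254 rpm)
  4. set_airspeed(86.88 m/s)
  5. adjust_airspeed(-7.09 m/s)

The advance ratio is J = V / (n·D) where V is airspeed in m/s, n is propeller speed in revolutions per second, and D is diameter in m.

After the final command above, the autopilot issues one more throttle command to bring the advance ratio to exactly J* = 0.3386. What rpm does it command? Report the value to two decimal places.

set_propeller: D = 2.187 m, P = 1.968 m (p = P/D = 0.899863); state ← (V=0, rpm=0)
set_airspeed(44.96): V ← 44.96 m/s
throttle_to(3254): rpm ← 3254
set_airspeed(86.88): V ← 86.88 m/s
adjust_airspeed(-7.09): V ← 86.88 -7.09 = 79.79 m/s
final state: V = 79.79 m/s, rpm = 3254 → n = rpm/60 = 54.233333 rev/s
target J* = 0.3386; solve J* = V/(n·D) for n: n = V/(J*·D) = 79.79/(0.3386 × 2.187) = 107.748871 rev/s
rpm = 60·n = 6464.932260

rpm = 6464.93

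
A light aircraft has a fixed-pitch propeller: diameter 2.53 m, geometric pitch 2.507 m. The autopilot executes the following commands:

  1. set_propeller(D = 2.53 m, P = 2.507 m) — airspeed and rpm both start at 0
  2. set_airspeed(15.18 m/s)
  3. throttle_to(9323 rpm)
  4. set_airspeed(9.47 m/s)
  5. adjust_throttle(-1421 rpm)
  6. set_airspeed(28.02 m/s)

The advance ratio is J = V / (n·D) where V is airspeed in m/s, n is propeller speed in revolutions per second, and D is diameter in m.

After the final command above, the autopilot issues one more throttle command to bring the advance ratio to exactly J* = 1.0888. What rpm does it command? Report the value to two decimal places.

rpm = 610.31

set_propeller: D = 2.53 m, P = 2.507 m (p = P/D = 0.990909); state ← (V=0, rpm=0)
set_airspeed(15.18): V ← 15.18 m/s
throttle_to(9323): rpm ← 9323
set_airspeed(9.47): V ← 9.47 m/s
adjust_throttle(-1421): rpm ← 9323 -1421 = 7902
set_airspeed(28.02): V ← 28.02 m/s
final state: V = 28.02 m/s, rpm = 7902 → n = rpm/60 = 131.700000 rev/s
target J* = 1.0888; solve J* = V/(n·D) for n: n = V/(J*·D) = 28.02/(1.0888 × 2.53) = 10.171839 rev/s
rpm = 60·n = 610.310368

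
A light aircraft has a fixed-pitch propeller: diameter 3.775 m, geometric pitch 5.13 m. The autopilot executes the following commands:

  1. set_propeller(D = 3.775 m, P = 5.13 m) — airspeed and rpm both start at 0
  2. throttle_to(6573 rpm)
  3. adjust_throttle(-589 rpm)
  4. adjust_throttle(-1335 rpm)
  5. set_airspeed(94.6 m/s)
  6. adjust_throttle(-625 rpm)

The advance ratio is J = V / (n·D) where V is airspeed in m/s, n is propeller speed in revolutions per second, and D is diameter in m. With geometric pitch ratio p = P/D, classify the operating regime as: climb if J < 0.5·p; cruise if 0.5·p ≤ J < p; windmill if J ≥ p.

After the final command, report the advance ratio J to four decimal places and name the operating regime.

set_propeller: D = 3.775 m, P = 5.13 m (p = P/D = 1.358940); state ← (V=0, rpm=0)
throttle_to(6573): rpm ← 6573
adjust_throttle(-589): rpm ← 6573 -589 = 5984
adjust_throttle(-1335): rpm ← 5984 -1335 = 4649
set_airspeed(94.6): V ← 94.6 m/s
adjust_throttle(-625): rpm ← 4649 -625 = 4024
final state: V = 94.6 m/s, rpm = 4024 → n = rpm/60 = 67.066667 rev/s
J = V / (n·D) = 94.6 / (67.066667 × 3.775) = 0.373652
regime bands: climb J<0.6795 | cruise [0.6795, 1.3589) | windmill J≥1.3589
J = 0.3737 → climb

J = 0.3737, regime = climb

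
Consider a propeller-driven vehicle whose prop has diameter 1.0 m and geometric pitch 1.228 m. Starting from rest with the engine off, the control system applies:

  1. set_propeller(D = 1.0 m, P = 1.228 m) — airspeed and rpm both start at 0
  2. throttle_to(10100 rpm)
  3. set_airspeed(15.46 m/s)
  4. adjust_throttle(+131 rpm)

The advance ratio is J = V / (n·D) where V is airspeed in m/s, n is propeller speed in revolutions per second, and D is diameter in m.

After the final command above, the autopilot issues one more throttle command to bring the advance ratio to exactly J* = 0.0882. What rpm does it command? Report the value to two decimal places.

rpm = 10517.01

set_propeller: D = 1.0 m, P = 1.228 m (p = P/D = 1.228000); state ← (V=0, rpm=0)
throttle_to(10100): rpm ← 10100
set_airspeed(15.46): V ← 15.46 m/s
adjust_throttle(+131): rpm ← 10100 +131 = 10231
final state: V = 15.46 m/s, rpm = 10231 → n = rpm/60 = 170.516667 rev/s
target J* = 0.0882; solve J* = V/(n·D) for n: n = V/(J*·D) = 15.46/(0.0882 × 1.0) = 175.283447 rev/s
rpm = 60·n = 10517.006803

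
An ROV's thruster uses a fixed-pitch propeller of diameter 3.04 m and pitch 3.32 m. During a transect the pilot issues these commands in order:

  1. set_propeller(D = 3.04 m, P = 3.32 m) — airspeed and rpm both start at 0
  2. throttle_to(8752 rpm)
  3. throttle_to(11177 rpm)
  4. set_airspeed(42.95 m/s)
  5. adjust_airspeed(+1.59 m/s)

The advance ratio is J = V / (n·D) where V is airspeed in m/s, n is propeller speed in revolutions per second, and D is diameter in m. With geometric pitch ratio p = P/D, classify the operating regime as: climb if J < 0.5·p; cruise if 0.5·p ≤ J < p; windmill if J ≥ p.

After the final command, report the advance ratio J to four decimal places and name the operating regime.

J = 0.0787, regime = climb

set_propeller: D = 3.04 m, P = 3.32 m (p = P/D = 1.092105); state ← (V=0, rpm=0)
throttle_to(8752): rpm ← 8752
throttle_to(11177): rpm ← 11177
set_airspeed(42.95): V ← 42.95 m/s
adjust_airspeed(+1.59): V ← 42.95 +1.59 = 44.54 m/s
final state: V = 44.54 m/s, rpm = 11177 → n = rpm/60 = 186.283333 rev/s
J = V / (n·D) = 44.54 / (186.283333 × 3.04) = 0.078651
regime bands: climb J<0.5461 | cruise [0.5461, 1.0921) | windmill J≥1.0921
J = 0.0787 → climb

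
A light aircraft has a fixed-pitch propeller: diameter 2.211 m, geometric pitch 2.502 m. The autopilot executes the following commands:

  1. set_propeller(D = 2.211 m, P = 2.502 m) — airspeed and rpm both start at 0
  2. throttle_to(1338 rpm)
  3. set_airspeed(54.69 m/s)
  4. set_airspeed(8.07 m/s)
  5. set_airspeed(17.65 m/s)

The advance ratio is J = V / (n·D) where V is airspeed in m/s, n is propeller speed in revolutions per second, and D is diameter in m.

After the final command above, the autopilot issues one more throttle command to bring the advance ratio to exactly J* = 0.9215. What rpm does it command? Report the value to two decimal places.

rpm = 519.77

set_propeller: D = 2.211 m, P = 2.502 m (p = P/D = 1.131615); state ← (V=0, rpm=0)
throttle_to(1338): rpm ← 1338
set_airspeed(54.69): V ← 54.69 m/s
set_airspeed(8.07): V ← 8.07 m/s
set_airspeed(17.65): V ← 17.65 m/s
final state: V = 17.65 m/s, rpm = 1338 → n = rpm/60 = 22.300000 rev/s
target J* = 0.9215; solve J* = V/(n·D) for n: n = V/(J*·D) = 17.65/(0.9215 × 2.211) = 8.662847 rev/s
rpm = 60·n = 519.770800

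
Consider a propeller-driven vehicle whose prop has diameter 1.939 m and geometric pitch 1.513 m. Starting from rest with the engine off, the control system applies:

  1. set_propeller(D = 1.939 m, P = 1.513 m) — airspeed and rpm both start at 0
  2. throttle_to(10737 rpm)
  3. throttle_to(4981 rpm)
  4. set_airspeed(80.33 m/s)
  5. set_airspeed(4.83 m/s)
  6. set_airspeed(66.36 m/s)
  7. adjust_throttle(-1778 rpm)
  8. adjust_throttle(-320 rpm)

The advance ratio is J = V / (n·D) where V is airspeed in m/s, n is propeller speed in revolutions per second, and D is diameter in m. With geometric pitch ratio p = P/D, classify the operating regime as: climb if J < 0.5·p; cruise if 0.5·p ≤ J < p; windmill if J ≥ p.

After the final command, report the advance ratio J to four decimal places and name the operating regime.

J = 0.7123, regime = cruise

set_propeller: D = 1.939 m, P = 1.513 m (p = P/D = 0.780299); state ← (V=0, rpm=0)
throttle_to(10737): rpm ← 10737
throttle_to(4981): rpm ← 4981
set_airspeed(80.33): V ← 80.33 m/s
set_airspeed(4.83): V ← 4.83 m/s
set_airspeed(66.36): V ← 66.36 m/s
adjust_throttle(-1778): rpm ← 4981 -1778 = 3203
adjust_throttle(-320): rpm ← 3203 -320 = 2883
final state: V = 66.36 m/s, rpm = 2883 → n = rpm/60 = 48.050000 rev/s
J = V / (n·D) = 66.36 / (48.050000 × 1.939) = 0.712254
regime bands: climb J<0.3901 | cruise [0.3901, 0.7803) | windmill J≥0.7803
J = 0.7123 → cruise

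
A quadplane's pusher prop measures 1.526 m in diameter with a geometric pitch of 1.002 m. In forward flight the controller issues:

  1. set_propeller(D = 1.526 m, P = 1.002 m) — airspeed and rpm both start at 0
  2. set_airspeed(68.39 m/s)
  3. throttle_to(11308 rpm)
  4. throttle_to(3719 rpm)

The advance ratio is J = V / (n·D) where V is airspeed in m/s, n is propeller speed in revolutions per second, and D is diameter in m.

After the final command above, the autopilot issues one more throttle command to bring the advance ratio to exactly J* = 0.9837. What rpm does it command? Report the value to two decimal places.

set_propeller: D = 1.526 m, P = 1.002 m (p = P/D = 0.656619); state ← (V=0, rpm=0)
set_airspeed(68.39): V ← 68.39 m/s
throttle_to(11308): rpm ← 11308
throttle_to(3719): rpm ← 3719
final state: V = 68.39 m/s, rpm = 3719 → n = rpm/60 = 61.983333 rev/s
target J* = 0.9837; solve J* = V/(n·D) for n: n = V/(J*·D) = 68.39/(0.9837 × 1.526) = 45.559128 rev/s
rpm = 60·n = 2733.547652

rpm = 2733.55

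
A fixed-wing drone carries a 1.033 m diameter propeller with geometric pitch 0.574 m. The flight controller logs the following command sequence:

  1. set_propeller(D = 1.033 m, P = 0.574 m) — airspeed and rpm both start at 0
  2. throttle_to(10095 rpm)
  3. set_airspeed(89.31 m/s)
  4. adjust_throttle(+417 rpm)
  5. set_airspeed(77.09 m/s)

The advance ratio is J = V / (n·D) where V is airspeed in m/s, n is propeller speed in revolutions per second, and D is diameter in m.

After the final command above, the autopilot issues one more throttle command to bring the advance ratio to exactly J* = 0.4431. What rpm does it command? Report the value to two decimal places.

set_propeller: D = 1.033 m, P = 0.574 m (p = P/D = 0.555663); state ← (V=0, rpm=0)
throttle_to(10095): rpm ← 10095
set_airspeed(89.31): V ← 89.31 m/s
adjust_throttle(+417): rpm ← 10095 +417 = 10512
set_airspeed(77.09): V ← 77.09 m/s
final state: V = 77.09 m/s, rpm = 10512 → n = rpm/60 = 175.200000 rev/s
target J* = 0.4431; solve J* = V/(n·D) for n: n = V/(J*·D) = 77.09/(0.4431 × 1.033) = 168.420896 rev/s
rpm = 60·n = 10105.253775

rpm = 10105.25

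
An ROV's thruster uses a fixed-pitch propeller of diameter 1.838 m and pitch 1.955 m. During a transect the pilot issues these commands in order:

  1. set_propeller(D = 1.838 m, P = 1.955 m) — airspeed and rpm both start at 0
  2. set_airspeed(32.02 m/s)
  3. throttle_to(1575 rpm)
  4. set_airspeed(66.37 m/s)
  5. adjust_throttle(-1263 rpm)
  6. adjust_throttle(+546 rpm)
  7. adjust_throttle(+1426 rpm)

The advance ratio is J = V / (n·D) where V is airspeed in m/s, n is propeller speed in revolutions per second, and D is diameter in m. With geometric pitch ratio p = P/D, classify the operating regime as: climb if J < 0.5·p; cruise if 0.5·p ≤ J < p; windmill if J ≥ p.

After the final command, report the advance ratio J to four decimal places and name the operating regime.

J = 0.9486, regime = cruise

set_propeller: D = 1.838 m, P = 1.955 m (p = P/D = 1.063656); state ← (V=0, rpm=0)
set_airspeed(32.02): V ← 32.02 m/s
throttle_to(1575): rpm ← 1575
set_airspeed(66.37): V ← 66.37 m/s
adjust_throttle(-1263): rpm ← 1575 -1263 = 312
adjust_throttle(+546): rpm ← 312 +546 = 858
adjust_throttle(+1426): rpm ← 858 +1426 = 2284
final state: V = 66.37 m/s, rpm = 2284 → n = rpm/60 = 38.066667 rev/s
J = V / (n·D) = 66.37 / (38.066667 × 1.838) = 0.948596
regime bands: climb J<0.5318 | cruise [0.5318, 1.0637) | windmill J≥1.0637
J = 0.9486 → cruise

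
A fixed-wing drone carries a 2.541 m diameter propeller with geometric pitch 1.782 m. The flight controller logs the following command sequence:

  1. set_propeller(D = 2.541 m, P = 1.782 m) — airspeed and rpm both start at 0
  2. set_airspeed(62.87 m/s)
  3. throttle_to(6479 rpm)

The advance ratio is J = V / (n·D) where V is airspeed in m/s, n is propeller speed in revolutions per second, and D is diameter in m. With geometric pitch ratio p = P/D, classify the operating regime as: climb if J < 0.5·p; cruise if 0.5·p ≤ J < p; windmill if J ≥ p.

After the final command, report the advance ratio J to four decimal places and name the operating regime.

set_propeller: D = 2.541 m, P = 1.782 m (p = P/D = 0.701299); state ← (V=0, rpm=0)
set_airspeed(62.87): V ← 62.87 m/s
throttle_to(6479): rpm ← 6479
final state: V = 62.87 m/s, rpm = 6479 → n = rpm/60 = 107.983333 rev/s
J = V / (n·D) = 62.87 / (107.983333 × 2.541) = 0.229130
regime bands: climb J<0.3506 | cruise [0.3506, 0.7013) | windmill J≥0.7013
J = 0.2291 → climb

J = 0.2291, regime = climb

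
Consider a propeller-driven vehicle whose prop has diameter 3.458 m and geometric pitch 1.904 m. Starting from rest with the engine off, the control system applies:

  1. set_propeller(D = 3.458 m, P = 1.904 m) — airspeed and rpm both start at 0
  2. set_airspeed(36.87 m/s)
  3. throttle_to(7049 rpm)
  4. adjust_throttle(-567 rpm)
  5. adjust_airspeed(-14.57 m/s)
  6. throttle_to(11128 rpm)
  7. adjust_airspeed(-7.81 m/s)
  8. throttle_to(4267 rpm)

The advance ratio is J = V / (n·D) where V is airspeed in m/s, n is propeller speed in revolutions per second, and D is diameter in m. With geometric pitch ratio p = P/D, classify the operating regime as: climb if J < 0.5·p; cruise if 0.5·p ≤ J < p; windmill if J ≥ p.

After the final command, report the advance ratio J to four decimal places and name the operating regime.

set_propeller: D = 3.458 m, P = 1.904 m (p = P/D = 0.550607); state ← (V=0, rpm=0)
set_airspeed(36.87): V ← 36.87 m/s
throttle_to(7049): rpm ← 7049
adjust_throttle(-567): rpm ← 7049 -567 = 6482
adjust_airspeed(-14.57): V ← 36.87 -14.57 = 22.3 m/s
throttle_to(11128): rpm ← 11128
adjust_airspeed(-7.81): V ← 22.3 -7.81 = 14.49 m/s
throttle_to(4267): rpm ← 4267
final state: V = 14.49 m/s, rpm = 4267 → n = rpm/60 = 71.116667 rev/s
J = V / (n·D) = 14.49 / (71.116667 × 3.458) = 0.058921
regime bands: climb J<0.2753 | cruise [0.2753, 0.5506) | windmill J≥0.5506
J = 0.0589 → climb

J = 0.0589, regime = climb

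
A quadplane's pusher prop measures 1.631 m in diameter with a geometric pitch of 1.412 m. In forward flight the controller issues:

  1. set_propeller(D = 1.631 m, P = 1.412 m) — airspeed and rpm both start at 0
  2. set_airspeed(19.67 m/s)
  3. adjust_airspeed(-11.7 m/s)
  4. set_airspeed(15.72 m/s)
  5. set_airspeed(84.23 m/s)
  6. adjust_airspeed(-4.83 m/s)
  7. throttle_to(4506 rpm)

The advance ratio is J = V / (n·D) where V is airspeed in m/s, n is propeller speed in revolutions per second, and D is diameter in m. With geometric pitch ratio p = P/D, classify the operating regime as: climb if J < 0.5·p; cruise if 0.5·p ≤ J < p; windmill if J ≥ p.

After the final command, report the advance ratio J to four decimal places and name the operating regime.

J = 0.6482, regime = cruise

set_propeller: D = 1.631 m, P = 1.412 m (p = P/D = 0.865727); state ← (V=0, rpm=0)
set_airspeed(19.67): V ← 19.67 m/s
adjust_airspeed(-11.7): V ← 19.67 -11.7 = 7.97 m/s
set_airspeed(15.72): V ← 15.72 m/s
set_airspeed(84.23): V ← 84.23 m/s
adjust_airspeed(-4.83): V ← 84.23 -4.83 = 79.4 m/s
throttle_to(4506): rpm ← 4506
final state: V = 79.4 m/s, rpm = 4506 → n = rpm/60 = 75.100000 rev/s
J = V / (n·D) = 79.4 / (75.100000 × 1.631) = 0.648226
regime bands: climb J<0.4329 | cruise [0.4329, 0.8657) | windmill J≥0.8657
J = 0.6482 → cruise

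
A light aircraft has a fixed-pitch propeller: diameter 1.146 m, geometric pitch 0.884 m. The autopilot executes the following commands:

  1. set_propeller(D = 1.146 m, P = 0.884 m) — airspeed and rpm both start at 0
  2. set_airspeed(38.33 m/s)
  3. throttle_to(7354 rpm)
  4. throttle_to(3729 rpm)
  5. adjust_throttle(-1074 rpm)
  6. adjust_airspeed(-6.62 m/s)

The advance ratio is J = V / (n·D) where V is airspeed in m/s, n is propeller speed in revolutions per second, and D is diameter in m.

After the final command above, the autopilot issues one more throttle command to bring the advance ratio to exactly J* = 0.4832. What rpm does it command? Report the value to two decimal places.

set_propeller: D = 1.146 m, P = 0.884 m (p = P/D = 0.771379); state ← (V=0, rpm=0)
set_airspeed(38.33): V ← 38.33 m/s
throttle_to(7354): rpm ← 7354
throttle_to(3729): rpm ← 3729
adjust_throttle(-1074): rpm ← 3729 -1074 = 2655
adjust_airspeed(-6.62): V ← 38.33 -6.62 = 31.71 m/s
final state: V = 31.71 m/s, rpm = 2655 → n = rpm/60 = 44.250000 rev/s
target J* = 0.4832; solve J* = V/(n·D) for n: n = V/(J*·D) = 31.71/(0.4832 × 1.146) = 57.264398 rev/s
rpm = 60·n = 3435.863874

rpm = 3435.86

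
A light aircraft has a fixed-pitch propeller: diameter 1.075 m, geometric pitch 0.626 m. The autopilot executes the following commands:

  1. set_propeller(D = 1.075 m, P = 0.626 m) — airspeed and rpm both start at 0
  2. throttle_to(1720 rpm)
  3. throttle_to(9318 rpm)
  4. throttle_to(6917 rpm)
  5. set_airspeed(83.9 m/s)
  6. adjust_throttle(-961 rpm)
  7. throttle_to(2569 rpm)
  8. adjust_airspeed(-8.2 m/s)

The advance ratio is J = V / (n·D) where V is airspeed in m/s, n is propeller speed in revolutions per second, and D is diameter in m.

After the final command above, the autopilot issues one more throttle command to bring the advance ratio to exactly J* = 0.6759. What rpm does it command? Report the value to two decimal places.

rpm = 6251.10

set_propeller: D = 1.075 m, P = 0.626 m (p = P/D = 0.582326); state ← (V=0, rpm=0)
throttle_to(1720): rpm ← 1720
throttle_to(9318): rpm ← 9318
throttle_to(6917): rpm ← 6917
set_airspeed(83.9): V ← 83.9 m/s
adjust_throttle(-961): rpm ← 6917 -961 = 5956
throttle_to(2569): rpm ← 2569
adjust_airspeed(-8.2): V ← 83.9 -8.2 = 75.7 m/s
final state: V = 75.7 m/s, rpm = 2569 → n = rpm/60 = 42.816667 rev/s
target J* = 0.6759; solve J* = V/(n·D) for n: n = V/(J*·D) = 75.7/(0.6759 × 1.075) = 104.184945 rev/s
rpm = 60·n = 6251.096729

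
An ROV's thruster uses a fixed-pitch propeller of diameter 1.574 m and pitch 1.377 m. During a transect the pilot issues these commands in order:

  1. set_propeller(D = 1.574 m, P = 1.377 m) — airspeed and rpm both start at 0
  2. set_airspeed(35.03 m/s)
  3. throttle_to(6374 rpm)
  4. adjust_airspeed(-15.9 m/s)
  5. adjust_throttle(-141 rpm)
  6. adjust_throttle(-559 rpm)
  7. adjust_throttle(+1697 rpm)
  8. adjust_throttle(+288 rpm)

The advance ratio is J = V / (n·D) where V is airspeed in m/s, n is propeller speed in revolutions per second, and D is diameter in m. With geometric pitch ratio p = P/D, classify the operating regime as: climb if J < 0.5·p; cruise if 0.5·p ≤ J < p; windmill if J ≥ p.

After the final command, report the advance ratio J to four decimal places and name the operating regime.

J = 0.0952, regime = climb

set_propeller: D = 1.574 m, P = 1.377 m (p = P/D = 0.874841); state ← (V=0, rpm=0)
set_airspeed(35.03): V ← 35.03 m/s
throttle_to(6374): rpm ← 6374
adjust_airspeed(-15.9): V ← 35.03 -15.9 = 19.13 m/s
adjust_throttle(-141): rpm ← 6374 -141 = 6233
adjust_throttle(-559): rpm ← 6233 -559 = 5674
adjust_throttle(+1697): rpm ← 5674 +1697 = 7371
adjust_throttle(+288): rpm ← 7371 +288 = 7659
final state: V = 19.13 m/s, rpm = 7659 → n = rpm/60 = 127.650000 rev/s
J = V / (n·D) = 19.13 / (127.650000 × 1.574) = 0.095212
regime bands: climb J<0.4374 | cruise [0.4374, 0.8748) | windmill J≥0.8748
J = 0.0952 → climb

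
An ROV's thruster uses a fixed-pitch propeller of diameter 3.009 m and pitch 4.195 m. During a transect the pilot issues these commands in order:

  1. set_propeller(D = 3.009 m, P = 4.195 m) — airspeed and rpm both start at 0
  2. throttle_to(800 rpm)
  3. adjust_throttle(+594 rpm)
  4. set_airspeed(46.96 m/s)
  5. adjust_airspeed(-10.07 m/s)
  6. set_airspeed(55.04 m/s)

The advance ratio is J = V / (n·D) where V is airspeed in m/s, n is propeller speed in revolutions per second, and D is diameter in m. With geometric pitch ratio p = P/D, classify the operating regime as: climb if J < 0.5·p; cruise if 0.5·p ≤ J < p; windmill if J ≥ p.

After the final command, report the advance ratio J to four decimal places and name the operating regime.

J = 0.7873, regime = cruise

set_propeller: D = 3.009 m, P = 4.195 m (p = P/D = 1.394151); state ← (V=0, rpm=0)
throttle_to(800): rpm ← 800
adjust_throttle(+594): rpm ← 800 +594 = 1394
set_airspeed(46.96): V ← 46.96 m/s
adjust_airspeed(-10.07): V ← 46.96 -10.07 = 36.89 m/s
set_airspeed(55.04): V ← 55.04 m/s
final state: V = 55.04 m/s, rpm = 1394 → n = rpm/60 = 23.233333 rev/s
J = V / (n·D) = 55.04 / (23.233333 × 3.009) = 0.787308
regime bands: climb J<0.6971 | cruise [0.6971, 1.3942) | windmill J≥1.3942
J = 0.7873 → cruise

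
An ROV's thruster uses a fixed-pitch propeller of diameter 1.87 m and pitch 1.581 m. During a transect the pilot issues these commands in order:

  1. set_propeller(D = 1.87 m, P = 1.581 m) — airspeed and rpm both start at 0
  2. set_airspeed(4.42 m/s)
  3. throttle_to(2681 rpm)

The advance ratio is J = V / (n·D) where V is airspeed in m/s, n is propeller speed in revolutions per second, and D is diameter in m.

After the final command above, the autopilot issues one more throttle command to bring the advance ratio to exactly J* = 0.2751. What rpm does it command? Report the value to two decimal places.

set_propeller: D = 1.87 m, P = 1.581 m (p = P/D = 0.845455); state ← (V=0, rpm=0)
set_airspeed(4.42): V ← 4.42 m/s
throttle_to(2681): rpm ← 2681
final state: V = 4.42 m/s, rpm = 2681 → n = rpm/60 = 44.683333 rev/s
target J* = 0.2751; solve J* = V/(n·D) for n: n = V/(J*·D) = 4.42/(0.2751 × 1.87) = 8.591917 rev/s
rpm = 60·n = 515.515019

rpm = 515.52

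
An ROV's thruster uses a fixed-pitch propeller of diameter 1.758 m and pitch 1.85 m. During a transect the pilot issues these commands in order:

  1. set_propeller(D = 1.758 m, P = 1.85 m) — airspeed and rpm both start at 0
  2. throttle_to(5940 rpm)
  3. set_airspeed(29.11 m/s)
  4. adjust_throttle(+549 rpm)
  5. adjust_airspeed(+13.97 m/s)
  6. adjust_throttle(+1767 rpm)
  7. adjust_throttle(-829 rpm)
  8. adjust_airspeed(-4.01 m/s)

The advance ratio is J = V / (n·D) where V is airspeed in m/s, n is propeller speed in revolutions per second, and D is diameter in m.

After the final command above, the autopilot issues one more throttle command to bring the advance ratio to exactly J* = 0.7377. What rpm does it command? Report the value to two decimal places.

set_propeller: D = 1.758 m, P = 1.85 m (p = P/D = 1.052332); state ← (V=0, rpm=0)
throttle_to(5940): rpm ← 5940
set_airspeed(29.11): V ← 29.11 m/s
adjust_throttle(+549): rpm ← 5940 +549 = 6489
adjust_airspeed(+13.97): V ← 29.11 +13.97 = 43.08 m/s
adjust_throttle(+1767): rpm ← 6489 +1767 = 8256
adjust_throttle(-829): rpm ← 8256 -829 = 7427
adjust_airspeed(-4.01): V ← 43.08 -4.01 = 39.07 m/s
final state: V = 39.07 m/s, rpm = 7427 → n = rpm/60 = 123.783333 rev/s
target J* = 0.7377; solve J* = V/(n·D) for n: n = V/(J*·D) = 39.07/(0.7377 × 1.758) = 30.126228 rev/s
rpm = 60·n = 1807.573674

rpm = 1807.57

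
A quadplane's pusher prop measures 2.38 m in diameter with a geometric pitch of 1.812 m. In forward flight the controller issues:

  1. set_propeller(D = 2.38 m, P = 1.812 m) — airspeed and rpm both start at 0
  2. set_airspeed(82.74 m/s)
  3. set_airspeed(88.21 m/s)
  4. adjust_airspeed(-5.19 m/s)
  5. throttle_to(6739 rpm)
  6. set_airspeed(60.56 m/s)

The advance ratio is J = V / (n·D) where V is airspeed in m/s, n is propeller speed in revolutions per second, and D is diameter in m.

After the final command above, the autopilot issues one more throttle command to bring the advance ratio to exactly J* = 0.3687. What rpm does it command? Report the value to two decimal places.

rpm = 4140.83

set_propeller: D = 2.38 m, P = 1.812 m (p = P/D = 0.761345); state ← (V=0, rpm=0)
set_airspeed(82.74): V ← 82.74 m/s
set_airspeed(88.21): V ← 88.21 m/s
adjust_airspeed(-5.19): V ← 88.21 -5.19 = 83.02 m/s
throttle_to(6739): rpm ← 6739
set_airspeed(60.56): V ← 60.56 m/s
final state: V = 60.56 m/s, rpm = 6739 → n = rpm/60 = 112.316667 rev/s
target J* = 0.3687; solve J* = V/(n·D) for n: n = V/(J*·D) = 60.56/(0.3687 × 2.38) = 69.013773 rev/s
rpm = 60·n = 4140.826388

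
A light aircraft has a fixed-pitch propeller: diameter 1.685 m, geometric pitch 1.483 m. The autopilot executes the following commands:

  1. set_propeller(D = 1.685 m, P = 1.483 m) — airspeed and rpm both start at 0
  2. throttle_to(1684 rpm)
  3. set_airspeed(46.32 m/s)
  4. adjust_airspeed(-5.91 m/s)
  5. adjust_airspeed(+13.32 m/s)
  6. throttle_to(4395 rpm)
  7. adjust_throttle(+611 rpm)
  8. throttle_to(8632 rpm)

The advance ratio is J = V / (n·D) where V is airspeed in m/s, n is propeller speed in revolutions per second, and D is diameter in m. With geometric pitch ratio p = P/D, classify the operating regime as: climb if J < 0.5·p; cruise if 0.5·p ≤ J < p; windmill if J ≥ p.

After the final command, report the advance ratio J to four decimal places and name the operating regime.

J = 0.2216, regime = climb

set_propeller: D = 1.685 m, P = 1.483 m (p = P/D = 0.880119); state ← (V=0, rpm=0)
throttle_to(1684): rpm ← 1684
set_airspeed(46.32): V ← 46.32 m/s
adjust_airspeed(-5.91): V ← 46.32 -5.91 = 40.41 m/s
adjust_airspeed(+13.32): V ← 40.41 +13.32 = 53.73 m/s
throttle_to(4395): rpm ← 4395
adjust_throttle(+611): rpm ← 4395 +611 = 5006
throttle_to(8632): rpm ← 8632
final state: V = 53.73 m/s, rpm = 8632 → n = rpm/60 = 143.866667 rev/s
J = V / (n·D) = 53.73 / (143.866667 × 1.685) = 0.221644
regime bands: climb J<0.4401 | cruise [0.4401, 0.8801) | windmill J≥0.8801
J = 0.2216 → climb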